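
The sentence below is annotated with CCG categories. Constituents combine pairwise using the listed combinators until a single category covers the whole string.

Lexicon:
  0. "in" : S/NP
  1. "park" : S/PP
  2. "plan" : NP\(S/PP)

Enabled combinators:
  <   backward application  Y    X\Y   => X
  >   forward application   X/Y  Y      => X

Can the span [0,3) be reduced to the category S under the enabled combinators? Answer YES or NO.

YES

[0,3] S   >
  [0,1] "in" : S/NP
  [1,3] NP   <
    [1,2] "park" : S/PP
    [2,3] "plan" : NP\(S/PP)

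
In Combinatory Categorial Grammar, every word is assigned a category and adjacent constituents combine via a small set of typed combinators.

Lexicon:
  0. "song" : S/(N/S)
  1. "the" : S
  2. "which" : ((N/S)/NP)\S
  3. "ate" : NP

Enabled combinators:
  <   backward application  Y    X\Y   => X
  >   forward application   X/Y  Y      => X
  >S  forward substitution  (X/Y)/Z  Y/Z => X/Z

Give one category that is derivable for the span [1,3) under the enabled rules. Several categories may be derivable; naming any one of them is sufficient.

[0,4] S   >
  [0,1] "song" : S/(N/S)
  [1,4] N/S   >
    [1,3] (N/S)/NP   <
      [1,2] "the" : S
      [2,3] "which" : ((N/S)/NP)\S
    [3,4] "ate" : NP

(N/S)/NP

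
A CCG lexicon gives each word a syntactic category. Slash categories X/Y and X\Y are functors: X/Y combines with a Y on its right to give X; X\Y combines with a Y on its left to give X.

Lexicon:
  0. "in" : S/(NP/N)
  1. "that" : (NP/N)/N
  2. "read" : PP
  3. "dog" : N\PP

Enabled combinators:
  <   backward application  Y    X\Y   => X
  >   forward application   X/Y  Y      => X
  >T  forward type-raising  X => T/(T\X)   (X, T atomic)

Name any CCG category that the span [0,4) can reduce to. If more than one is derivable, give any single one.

[0,4] S   >
  [0,1] "in" : S/(NP/N)
  [1,4] NP/N   >
    [1,2] "that" : (NP/N)/N
    [2,4] N   >
      [2,3] N/(N\PP)   >T
        [2,3] "read" : PP
      [3,4] "dog" : N\PP

S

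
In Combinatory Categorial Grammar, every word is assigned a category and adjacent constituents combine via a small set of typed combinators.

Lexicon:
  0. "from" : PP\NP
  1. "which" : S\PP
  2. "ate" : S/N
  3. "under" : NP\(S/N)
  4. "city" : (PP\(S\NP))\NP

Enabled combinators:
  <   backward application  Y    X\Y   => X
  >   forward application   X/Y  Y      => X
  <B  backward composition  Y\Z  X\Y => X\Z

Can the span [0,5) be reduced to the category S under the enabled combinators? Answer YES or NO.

NO

PP\NP S\PP S/N NP\(S/N) (PP\(S\NP))\NP
CKY chart[0,5] = {PP}; S ∉ chart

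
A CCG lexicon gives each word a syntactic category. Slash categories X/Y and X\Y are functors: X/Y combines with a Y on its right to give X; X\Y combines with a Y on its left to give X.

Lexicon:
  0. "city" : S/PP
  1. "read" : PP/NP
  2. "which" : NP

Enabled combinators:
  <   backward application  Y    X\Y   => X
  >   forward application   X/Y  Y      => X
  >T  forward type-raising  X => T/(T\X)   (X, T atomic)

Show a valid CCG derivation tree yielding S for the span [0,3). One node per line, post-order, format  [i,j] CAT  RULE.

[0,3] S   >
  [0,1] "city" : S/PP
  [1,3] PP   >
    [1,2] "read" : PP/NP
    [2,3] "which" : NP

[0,1] S/PP  lex  "city"
[1,2] PP/NP  lex  "read"
[2,3] NP  lex  "which"
[1,3] PP  >  k=2
[0,3] S  >  k=1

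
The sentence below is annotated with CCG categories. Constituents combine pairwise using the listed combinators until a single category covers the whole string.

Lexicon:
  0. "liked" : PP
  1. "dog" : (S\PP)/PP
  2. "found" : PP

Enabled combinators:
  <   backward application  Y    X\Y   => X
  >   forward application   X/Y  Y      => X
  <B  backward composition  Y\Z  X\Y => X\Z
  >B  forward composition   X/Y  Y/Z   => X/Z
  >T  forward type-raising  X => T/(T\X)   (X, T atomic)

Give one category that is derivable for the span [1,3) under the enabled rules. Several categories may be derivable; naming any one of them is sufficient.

S\PP

[0,3] S   <
  [0,1] "liked" : PP
  [1,3] S\PP   >
    [1,2] "dog" : (S\PP)/PP
    [2,3] "found" : PP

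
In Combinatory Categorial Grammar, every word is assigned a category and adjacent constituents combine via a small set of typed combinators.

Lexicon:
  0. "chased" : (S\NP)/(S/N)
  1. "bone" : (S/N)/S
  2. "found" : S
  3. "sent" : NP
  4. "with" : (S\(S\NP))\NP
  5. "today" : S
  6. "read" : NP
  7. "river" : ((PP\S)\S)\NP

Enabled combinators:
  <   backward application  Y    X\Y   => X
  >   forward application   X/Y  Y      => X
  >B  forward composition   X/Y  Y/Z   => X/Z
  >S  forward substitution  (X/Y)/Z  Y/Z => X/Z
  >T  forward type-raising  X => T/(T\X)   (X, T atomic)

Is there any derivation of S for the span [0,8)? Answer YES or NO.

(S\NP)/(S/N) (S/N)/S S NP (S\(S\NP))\NP S NP ((PP\S)\S)\NP
CKY chart[0,8] = {N/(N\PP), NP/(NP\PP), PP, PP/(PP\PP), S/(S\PP)}; S ∉ chart

NO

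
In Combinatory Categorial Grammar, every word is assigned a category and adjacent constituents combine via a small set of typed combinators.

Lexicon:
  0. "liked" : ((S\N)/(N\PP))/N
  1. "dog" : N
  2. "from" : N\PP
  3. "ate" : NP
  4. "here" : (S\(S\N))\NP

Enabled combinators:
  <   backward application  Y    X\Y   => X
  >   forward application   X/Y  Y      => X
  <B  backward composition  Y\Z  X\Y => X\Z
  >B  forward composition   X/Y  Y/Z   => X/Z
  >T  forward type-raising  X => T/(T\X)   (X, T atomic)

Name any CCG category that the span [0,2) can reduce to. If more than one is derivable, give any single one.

(S\N)/(N\PP)

[0,5] S   <
  [0,3] S\N   >
    [0,2] (S\N)/(N\PP)   >
      [0,1] "liked" : ((S\N)/(N\PP))/N
      [1,2] "dog" : N
    [2,3] "from" : N\PP
  [3,5] S\(S\N)   <
    [3,4] "ate" : NP
    [4,5] "here" : (S\(S\N))\NP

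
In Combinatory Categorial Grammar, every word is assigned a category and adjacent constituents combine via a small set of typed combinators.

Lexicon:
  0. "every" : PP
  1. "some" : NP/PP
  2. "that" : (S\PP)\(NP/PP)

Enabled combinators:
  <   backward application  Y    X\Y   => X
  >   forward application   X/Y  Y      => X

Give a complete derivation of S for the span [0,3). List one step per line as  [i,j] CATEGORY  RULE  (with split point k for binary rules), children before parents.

[0,3] S   <
  [0,1] "every" : PP
  [1,3] S\PP   <
    [1,2] "some" : NP/PP
    [2,3] "that" : (S\PP)\(NP/PP)

[0,1] PP  lex  "every"
[1,2] NP/PP  lex  "some"
[2,3] (S\PP)\(NP/PP)  lex  "that"
[1,3] S\PP  <  k=2
[0,3] S  <  k=1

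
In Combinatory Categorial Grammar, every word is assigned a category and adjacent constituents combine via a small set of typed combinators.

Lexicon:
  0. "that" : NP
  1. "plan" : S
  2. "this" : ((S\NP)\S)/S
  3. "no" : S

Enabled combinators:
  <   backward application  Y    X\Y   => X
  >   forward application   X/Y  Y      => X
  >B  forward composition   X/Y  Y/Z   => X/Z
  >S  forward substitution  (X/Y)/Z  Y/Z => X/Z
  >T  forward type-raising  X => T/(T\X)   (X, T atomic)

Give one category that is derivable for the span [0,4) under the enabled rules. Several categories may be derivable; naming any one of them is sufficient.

S

[0,4] S   >
  [0,1] S/(S\NP)   >T
    [0,1] "that" : NP
  [1,4] S\NP   <
    [1,2] "plan" : S
    [2,4] (S\NP)\S   >
      [2,3] "this" : ((S\NP)\S)/S
      [3,4] "no" : S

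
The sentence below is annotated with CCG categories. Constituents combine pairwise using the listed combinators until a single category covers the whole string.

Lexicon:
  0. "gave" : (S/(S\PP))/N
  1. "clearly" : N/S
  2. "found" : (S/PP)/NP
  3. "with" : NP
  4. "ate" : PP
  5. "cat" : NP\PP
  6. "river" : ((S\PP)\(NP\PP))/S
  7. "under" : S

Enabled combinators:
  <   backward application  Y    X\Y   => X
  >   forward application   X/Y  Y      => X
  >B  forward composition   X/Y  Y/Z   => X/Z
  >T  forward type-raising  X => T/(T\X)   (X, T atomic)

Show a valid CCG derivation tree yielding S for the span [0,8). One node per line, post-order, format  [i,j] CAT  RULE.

[0,1] (S/(S\PP))/N  lex  "gave"
[1,2] N/S  lex  "clearly"
[2,3] (S/PP)/NP  lex  "found"
[3,4] NP  lex  "with"
[2,4] S/PP  >  k=3
[1,4] N/PP  >B  k=2
[4,5] PP  lex  "ate"
[1,5] N  >  k=4
[0,5] S/(S\PP)  >  k=1
[5,6] NP\PP  lex  "cat"
[6,7] ((S\PP)\(NP\PP))/S  lex  "river"
[7,8] S  lex  "under"
[6,8] (S\PP)\(NP\PP)  >  k=7
[5,8] S\PP  <  k=6
[0,8] S  >  k=5

[0,8] S   >
  [0,5] S/(S\PP)   >
    [0,1] "gave" : (S/(S\PP))/N
    [1,5] N   >
      [1,4] N/PP   >B
        [1,2] "clearly" : N/S
        [2,4] S/PP   >
          [2,3] "found" : (S/PP)/NP
          [3,4] "with" : NP
      [4,5] "ate" : PP
  [5,8] S\PP   <
    [5,6] "cat" : NP\PP
    [6,8] (S\PP)\(NP\PP)   >
      [6,7] "river" : ((S\PP)\(NP\PP))/S
      [7,8] "under" : S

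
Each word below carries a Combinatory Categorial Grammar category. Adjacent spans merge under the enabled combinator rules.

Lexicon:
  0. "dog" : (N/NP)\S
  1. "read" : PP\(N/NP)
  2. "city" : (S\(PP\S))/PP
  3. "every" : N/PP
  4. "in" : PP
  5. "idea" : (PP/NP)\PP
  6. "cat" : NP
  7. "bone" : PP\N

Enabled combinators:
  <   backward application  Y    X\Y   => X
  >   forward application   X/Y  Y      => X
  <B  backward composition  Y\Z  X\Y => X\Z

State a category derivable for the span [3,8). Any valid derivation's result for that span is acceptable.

PP

[0,8] S   <
  [0,2] PP\S   <B
    [0,1] "dog" : (N/NP)\S
    [1,2] "read" : PP\(N/NP)
  [2,8] S\(PP\S)   >
    [2,3] "city" : (S\(PP\S))/PP
    [3,8] PP   <
      [3,7] N   >
        [3,4] "every" : N/PP
        [4,7] PP   >
          [4,6] PP/NP   <
            [4,5] "in" : PP
            [5,6] "idea" : (PP/NP)\PP
          [6,7] "cat" : NP
      [7,8] "bone" : PP\N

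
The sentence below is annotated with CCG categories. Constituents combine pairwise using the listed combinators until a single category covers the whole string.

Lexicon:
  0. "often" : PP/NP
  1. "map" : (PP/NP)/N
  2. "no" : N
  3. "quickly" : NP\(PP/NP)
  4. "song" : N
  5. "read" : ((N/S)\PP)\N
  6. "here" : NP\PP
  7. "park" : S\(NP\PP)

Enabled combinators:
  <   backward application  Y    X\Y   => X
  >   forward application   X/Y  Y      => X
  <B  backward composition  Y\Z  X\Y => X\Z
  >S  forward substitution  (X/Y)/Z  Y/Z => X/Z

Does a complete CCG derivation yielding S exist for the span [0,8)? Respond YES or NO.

PP/NP (PP/NP)/N N NP\(PP/NP) N ((N/S)\PP)\N NP\PP S\(NP\PP)
CKY chart[0,8] = {N}; S ∉ chart

NO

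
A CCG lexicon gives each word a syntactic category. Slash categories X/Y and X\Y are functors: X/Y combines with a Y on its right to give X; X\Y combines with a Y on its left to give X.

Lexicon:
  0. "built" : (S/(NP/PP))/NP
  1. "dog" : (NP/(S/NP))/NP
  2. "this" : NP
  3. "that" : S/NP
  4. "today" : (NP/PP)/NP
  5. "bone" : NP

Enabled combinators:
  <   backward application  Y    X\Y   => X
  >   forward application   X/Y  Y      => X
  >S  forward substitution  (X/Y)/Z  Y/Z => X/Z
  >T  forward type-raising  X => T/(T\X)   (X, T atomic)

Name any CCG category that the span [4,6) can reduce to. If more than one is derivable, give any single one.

NP/PP

[0,6] S   >
  [0,4] S/(NP/PP)   >
    [0,1] "built" : (S/(NP/PP))/NP
    [1,4] NP   >
      [1,3] NP/(S/NP)   >
        [1,2] "dog" : (NP/(S/NP))/NP
        [2,3] "this" : NP
      [3,4] "that" : S/NP
  [4,6] NP/PP   >
    [4,5] "today" : (NP/PP)/NP
    [5,6] "bone" : NP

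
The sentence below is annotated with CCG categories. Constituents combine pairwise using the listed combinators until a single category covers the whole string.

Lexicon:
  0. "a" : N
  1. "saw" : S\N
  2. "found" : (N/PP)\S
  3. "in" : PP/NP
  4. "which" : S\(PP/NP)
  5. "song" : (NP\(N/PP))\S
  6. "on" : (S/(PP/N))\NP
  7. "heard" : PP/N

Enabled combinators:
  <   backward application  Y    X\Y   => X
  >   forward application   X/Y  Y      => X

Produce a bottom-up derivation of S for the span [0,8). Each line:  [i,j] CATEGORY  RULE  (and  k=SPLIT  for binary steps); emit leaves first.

[0,1] N  lex  "a"
[1,2] S\N  lex  "saw"
[0,2] S  <  k=1
[2,3] (N/PP)\S  lex  "found"
[0,3] N/PP  <  k=2
[3,4] PP/NP  lex  "in"
[4,5] S\(PP/NP)  lex  "which"
[3,5] S  <  k=4
[5,6] (NP\(N/PP))\S  lex  "song"
[3,6] NP\(N/PP)  <  k=5
[0,6] NP  <  k=3
[6,7] (S/(PP/N))\NP  lex  "on"
[0,7] S/(PP/N)  <  k=6
[7,8] PP/N  lex  "heard"
[0,8] S  >  k=7

[0,8] S   >
  [0,7] S/(PP/N)   <
    [0,6] NP   <
      [0,3] N/PP   <
        [0,2] S   <
          [0,1] "a" : N
          [1,2] "saw" : S\N
        [2,3] "found" : (N/PP)\S
      [3,6] NP\(N/PP)   <
        [3,5] S   <
          [3,4] "in" : PP/NP
          [4,5] "which" : S\(PP/NP)
        [5,6] "song" : (NP\(N/PP))\S
    [6,7] "on" : (S/(PP/N))\NP
  [7,8] "heard" : PP/N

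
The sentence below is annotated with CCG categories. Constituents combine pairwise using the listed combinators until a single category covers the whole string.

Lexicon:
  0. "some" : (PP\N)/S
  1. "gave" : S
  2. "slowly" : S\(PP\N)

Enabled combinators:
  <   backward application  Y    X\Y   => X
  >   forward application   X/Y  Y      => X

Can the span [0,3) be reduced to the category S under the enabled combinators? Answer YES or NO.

YES

[0,3] S   <
  [0,2] PP\N   >
    [0,1] "some" : (PP\N)/S
    [1,2] "gave" : S
  [2,3] "slowly" : S\(PP\N)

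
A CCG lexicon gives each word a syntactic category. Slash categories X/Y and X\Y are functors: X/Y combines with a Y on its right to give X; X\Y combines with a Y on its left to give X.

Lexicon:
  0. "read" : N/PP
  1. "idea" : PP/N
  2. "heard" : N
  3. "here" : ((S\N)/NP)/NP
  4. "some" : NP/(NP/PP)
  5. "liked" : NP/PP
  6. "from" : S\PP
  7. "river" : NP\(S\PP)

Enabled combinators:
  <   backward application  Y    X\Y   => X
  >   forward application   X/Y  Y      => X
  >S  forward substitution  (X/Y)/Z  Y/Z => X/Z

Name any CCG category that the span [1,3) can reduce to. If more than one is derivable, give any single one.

PP

[0,8] S   <
  [0,3] N   >
    [0,1] "read" : N/PP
    [1,3] PP   >
      [1,2] "idea" : PP/N
      [2,3] "heard" : N
  [3,8] S\N   >
    [3,6] (S\N)/NP   >
      [3,4] "here" : ((S\N)/NP)/NP
      [4,6] NP   >
        [4,5] "some" : NP/(NP/PP)
        [5,6] "liked" : NP/PP
    [6,8] NP   <
      [6,7] "from" : S\PP
      [7,8] "river" : NP\(S\PP)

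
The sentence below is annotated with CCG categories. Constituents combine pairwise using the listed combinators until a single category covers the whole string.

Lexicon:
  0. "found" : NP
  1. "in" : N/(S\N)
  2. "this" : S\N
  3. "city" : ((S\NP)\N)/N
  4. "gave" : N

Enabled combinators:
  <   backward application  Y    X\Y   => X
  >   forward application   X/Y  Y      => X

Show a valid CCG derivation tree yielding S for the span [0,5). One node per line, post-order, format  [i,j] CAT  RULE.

[0,1] NP  lex  "found"
[1,2] N/(S\N)  lex  "in"
[2,3] S\N  lex  "this"
[1,3] N  >  k=2
[3,4] ((S\NP)\N)/N  lex  "city"
[4,5] N  lex  "gave"
[3,5] (S\NP)\N  >  k=4
[1,5] S\NP  <  k=3
[0,5] S  <  k=1

[0,5] S   <
  [0,1] "found" : NP
  [1,5] S\NP   <
    [1,3] N   >
      [1,2] "in" : N/(S\N)
      [2,3] "this" : S\N
    [3,5] (S\NP)\N   >
      [3,4] "city" : ((S\NP)\N)/N
      [4,5] "gave" : N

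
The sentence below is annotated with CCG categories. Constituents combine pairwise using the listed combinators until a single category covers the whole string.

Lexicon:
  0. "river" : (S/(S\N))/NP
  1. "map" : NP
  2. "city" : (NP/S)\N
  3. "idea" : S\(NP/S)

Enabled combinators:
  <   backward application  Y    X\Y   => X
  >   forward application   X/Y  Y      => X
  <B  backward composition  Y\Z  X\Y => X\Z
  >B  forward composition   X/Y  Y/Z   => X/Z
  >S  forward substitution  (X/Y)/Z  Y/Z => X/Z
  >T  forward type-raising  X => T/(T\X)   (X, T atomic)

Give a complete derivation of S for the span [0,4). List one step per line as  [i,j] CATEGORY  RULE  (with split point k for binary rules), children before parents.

[0,4] S   >
  [0,2] S/(S\N)   >
    [0,1] "river" : (S/(S\N))/NP
    [1,2] "map" : NP
  [2,4] S\N   <B
    [2,3] "city" : (NP/S)\N
    [3,4] "idea" : S\(NP/S)

[0,1] (S/(S\N))/NP  lex  "river"
[1,2] NP  lex  "map"
[0,2] S/(S\N)  >  k=1
[2,3] (NP/S)\N  lex  "city"
[3,4] S\(NP/S)  lex  "idea"
[2,4] S\N  <B  k=3
[0,4] S  >  k=2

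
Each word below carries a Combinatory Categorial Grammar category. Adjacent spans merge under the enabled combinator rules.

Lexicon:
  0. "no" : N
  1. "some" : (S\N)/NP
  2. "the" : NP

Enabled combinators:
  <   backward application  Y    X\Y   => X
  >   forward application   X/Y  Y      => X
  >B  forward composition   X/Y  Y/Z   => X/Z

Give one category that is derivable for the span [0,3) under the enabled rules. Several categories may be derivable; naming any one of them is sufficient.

[0,3] S   <
  [0,1] "no" : N
  [1,3] S\N   >
    [1,2] "some" : (S\N)/NP
    [2,3] "the" : NP

S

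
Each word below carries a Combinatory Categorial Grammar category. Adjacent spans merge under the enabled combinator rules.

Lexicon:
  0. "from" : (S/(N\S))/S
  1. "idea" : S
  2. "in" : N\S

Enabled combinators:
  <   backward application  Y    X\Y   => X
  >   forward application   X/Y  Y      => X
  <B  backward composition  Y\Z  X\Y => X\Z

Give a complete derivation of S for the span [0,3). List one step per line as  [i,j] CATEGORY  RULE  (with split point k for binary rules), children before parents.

[0,3] S   >
  [0,2] S/(N\S)   >
    [0,1] "from" : (S/(N\S))/S
    [1,2] "idea" : S
  [2,3] "in" : N\S

[0,1] (S/(N\S))/S  lex  "from"
[1,2] S  lex  "idea"
[0,2] S/(N\S)  >  k=1
[2,3] N\S  lex  "in"
[0,3] S  >  k=2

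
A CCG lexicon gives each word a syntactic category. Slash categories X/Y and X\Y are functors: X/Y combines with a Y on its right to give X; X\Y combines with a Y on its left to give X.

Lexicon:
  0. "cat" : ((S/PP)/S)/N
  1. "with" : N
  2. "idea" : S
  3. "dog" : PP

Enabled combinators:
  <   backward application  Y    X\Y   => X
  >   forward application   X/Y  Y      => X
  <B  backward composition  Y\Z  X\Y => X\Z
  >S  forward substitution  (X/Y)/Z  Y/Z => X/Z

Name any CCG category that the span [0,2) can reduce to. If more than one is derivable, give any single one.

[0,4] S   >
  [0,3] S/PP   >
    [0,2] (S/PP)/S   >
      [0,1] "cat" : ((S/PP)/S)/N
      [1,2] "with" : N
    [2,3] "idea" : S
  [3,4] "dog" : PP

(S/PP)/S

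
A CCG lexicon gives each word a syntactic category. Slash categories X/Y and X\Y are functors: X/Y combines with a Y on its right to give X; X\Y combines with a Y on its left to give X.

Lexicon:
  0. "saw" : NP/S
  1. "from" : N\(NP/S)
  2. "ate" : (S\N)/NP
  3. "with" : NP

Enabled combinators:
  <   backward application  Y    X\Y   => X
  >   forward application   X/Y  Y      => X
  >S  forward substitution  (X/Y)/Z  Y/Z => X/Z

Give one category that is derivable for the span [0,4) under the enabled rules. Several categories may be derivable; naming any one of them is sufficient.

S

[0,4] S   <
  [0,2] N   <
    [0,1] "saw" : NP/S
    [1,2] "from" : N\(NP/S)
  [2,4] S\N   >
    [2,3] "ate" : (S\N)/NP
    [3,4] "with" : NP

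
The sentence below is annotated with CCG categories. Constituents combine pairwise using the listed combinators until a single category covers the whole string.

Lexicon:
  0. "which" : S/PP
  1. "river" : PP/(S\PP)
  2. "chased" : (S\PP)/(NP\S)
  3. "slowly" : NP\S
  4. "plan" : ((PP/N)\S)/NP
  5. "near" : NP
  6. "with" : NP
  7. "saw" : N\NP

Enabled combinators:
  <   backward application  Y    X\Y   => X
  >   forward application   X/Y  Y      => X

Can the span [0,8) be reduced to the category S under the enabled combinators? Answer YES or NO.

NO

S/PP PP/(S\PP) (S\PP)/(NP\S) NP\S ((PP/N)\S)/NP NP NP N\NP
CKY chart[0,8] = {PP}; S ∉ chart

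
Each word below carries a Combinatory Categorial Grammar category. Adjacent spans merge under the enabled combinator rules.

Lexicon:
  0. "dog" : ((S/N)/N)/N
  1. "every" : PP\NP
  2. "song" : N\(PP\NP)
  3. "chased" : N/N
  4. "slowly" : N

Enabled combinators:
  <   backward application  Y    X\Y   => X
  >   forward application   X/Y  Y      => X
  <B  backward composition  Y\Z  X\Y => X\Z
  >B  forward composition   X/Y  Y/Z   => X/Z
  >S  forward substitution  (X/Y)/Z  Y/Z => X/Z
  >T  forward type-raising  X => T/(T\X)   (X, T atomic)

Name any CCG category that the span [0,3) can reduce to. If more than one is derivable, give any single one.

[0,5] S   >
  [0,4] S/N   >S
    [0,3] (S/N)/N   >
      [0,1] "dog" : ((S/N)/N)/N
      [1,3] N   <
        [1,2] "every" : PP\NP
        [2,3] "song" : N\(PP\NP)
    [3,4] "chased" : N/N
  [4,5] "slowly" : N

(S/N)/N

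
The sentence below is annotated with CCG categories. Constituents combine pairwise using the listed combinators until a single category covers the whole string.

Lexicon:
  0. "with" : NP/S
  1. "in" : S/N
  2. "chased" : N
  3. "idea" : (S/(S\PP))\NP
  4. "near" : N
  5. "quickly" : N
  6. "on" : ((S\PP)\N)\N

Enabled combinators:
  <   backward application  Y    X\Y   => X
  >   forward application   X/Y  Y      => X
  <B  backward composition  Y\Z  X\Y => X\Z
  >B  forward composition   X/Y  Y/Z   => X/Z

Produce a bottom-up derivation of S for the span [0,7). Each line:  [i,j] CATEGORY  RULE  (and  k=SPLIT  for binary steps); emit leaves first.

[0,1] NP/S  lex  "with"
[1,2] S/N  lex  "in"
[0,2] NP/N  >B  k=1
[2,3] N  lex  "chased"
[0,3] NP  >  k=2
[3,4] (S/(S\PP))\NP  lex  "idea"
[0,4] S/(S\PP)  <  k=3
[4,5] N  lex  "near"
[5,6] N  lex  "quickly"
[6,7] ((S\PP)\N)\N  lex  "on"
[5,7] (S\PP)\N  <  k=6
[4,7] S\PP  <  k=5
[0,7] S  >  k=4

[0,7] S   >
  [0,4] S/(S\PP)   <
    [0,3] NP   >
      [0,2] NP/N   >B
        [0,1] "with" : NP/S
        [1,2] "in" : S/N
      [2,3] "chased" : N
    [3,4] "idea" : (S/(S\PP))\NP
  [4,7] S\PP   <
    [4,5] "near" : N
    [5,7] (S\PP)\N   <
      [5,6] "quickly" : N
      [6,7] "on" : ((S\PP)\N)\N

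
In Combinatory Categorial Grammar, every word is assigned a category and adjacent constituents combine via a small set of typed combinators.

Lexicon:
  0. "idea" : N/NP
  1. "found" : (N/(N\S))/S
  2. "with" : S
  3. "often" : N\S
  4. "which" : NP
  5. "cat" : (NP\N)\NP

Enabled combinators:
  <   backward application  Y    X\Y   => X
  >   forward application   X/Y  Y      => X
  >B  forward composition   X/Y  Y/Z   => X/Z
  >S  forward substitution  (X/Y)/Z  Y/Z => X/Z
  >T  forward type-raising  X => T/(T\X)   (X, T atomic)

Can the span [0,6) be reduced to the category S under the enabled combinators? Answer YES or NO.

N/NP (N/(N\S))/S S N\S NP (NP\N)\NP
CKY chart[0,6] = {N, N/(NP\NP), N/(N\N), NP/(NP\N), PP/(PP\N), S/(S\N)}; S ∉ chart

NO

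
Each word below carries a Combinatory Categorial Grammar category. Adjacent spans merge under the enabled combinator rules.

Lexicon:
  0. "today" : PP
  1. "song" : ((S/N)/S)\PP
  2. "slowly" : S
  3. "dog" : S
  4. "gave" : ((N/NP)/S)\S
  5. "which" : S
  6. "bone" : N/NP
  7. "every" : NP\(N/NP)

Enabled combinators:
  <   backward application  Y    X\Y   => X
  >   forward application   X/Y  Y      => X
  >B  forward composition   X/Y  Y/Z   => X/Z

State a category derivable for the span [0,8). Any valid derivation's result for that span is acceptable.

[0,8] S   >
  [0,3] S/N   >
    [0,2] (S/N)/S   <
      [0,1] "today" : PP
      [1,2] "song" : ((S/N)/S)\PP
    [2,3] "slowly" : S
  [3,8] N   >
    [3,6] N/NP   >
      [3,5] (N/NP)/S   <
        [3,4] "dog" : S
        [4,5] "gave" : ((N/NP)/S)\S
      [5,6] "which" : S
    [6,8] NP   <
      [6,7] "bone" : N/NP
      [7,8] "every" : NP\(N/NP)

S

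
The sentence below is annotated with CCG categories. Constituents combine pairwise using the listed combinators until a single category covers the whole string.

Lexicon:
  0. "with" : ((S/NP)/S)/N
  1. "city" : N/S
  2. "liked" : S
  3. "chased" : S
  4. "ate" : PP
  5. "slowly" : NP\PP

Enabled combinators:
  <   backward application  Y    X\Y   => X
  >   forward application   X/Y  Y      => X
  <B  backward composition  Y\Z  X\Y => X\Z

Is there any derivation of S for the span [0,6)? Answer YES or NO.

[0,6] S   >
  [0,4] S/NP   >
    [0,3] (S/NP)/S   >
      [0,1] "with" : ((S/NP)/S)/N
      [1,3] N   >
        [1,2] "city" : N/S
        [2,3] "liked" : S
    [3,4] "chased" : S
  [4,6] NP   <
    [4,5] "ate" : PP
    [5,6] "slowly" : NP\PP

YES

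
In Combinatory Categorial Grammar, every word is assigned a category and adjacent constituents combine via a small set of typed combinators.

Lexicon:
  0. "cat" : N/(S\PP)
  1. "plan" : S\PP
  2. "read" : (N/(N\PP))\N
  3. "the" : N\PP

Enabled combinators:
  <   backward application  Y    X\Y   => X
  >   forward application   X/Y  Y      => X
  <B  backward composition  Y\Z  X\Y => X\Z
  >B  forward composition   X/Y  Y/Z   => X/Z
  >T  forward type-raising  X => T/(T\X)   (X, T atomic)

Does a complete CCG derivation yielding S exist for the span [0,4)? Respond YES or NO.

N/(S\PP) S\PP (N/(N\PP))\N N\PP
CKY chart[0,4] = {N, N/(N\N), NP/(NP\N), PP/(PP\N), S/(S\N)}; S ∉ chart

NO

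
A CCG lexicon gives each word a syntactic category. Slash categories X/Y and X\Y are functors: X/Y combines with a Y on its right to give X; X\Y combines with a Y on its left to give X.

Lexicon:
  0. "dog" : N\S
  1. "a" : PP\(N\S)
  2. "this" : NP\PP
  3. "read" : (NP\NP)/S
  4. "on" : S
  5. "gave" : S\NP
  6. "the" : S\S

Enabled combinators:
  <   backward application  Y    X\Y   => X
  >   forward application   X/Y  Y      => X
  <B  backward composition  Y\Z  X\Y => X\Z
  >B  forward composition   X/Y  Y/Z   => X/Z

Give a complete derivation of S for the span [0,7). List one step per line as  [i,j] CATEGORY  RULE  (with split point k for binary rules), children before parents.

[0,7] S   <
  [0,2] PP   <
    [0,1] "dog" : N\S
    [1,2] "a" : PP\(N\S)
  [2,7] S\PP   <B
    [2,5] NP\PP   <B
      [2,3] "this" : NP\PP
      [3,5] NP\NP   >
        [3,4] "read" : (NP\NP)/S
        [4,5] "on" : S
    [5,7] S\NP   <B
      [5,6] "gave" : S\NP
      [6,7] "the" : S\S

[0,1] N\S  lex  "dog"
[1,2] PP\(N\S)  lex  "a"
[0,2] PP  <  k=1
[2,3] NP\PP  lex  "this"
[3,4] (NP\NP)/S  lex  "read"
[4,5] S  lex  "on"
[3,5] NP\NP  >  k=4
[2,5] NP\PP  <B  k=3
[5,6] S\NP  lex  "gave"
[6,7] S\S  lex  "the"
[5,7] S\NP  <B  k=6
[2,7] S\PP  <B  k=5
[0,7] S  <  k=2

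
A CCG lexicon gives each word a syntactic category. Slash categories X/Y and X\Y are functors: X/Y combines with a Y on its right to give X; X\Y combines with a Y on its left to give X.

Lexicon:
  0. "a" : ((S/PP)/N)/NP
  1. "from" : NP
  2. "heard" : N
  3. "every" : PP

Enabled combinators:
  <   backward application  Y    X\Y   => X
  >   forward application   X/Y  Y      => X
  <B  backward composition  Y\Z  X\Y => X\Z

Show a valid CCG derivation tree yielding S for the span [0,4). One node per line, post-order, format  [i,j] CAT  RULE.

[0,1] ((S/PP)/N)/NP  lex  "a"
[1,2] NP  lex  "from"
[0,2] (S/PP)/N  >  k=1
[2,3] N  lex  "heard"
[0,3] S/PP  >  k=2
[3,4] PP  lex  "every"
[0,4] S  >  k=3

[0,4] S   >
  [0,3] S/PP   >
    [0,2] (S/PP)/N   >
      [0,1] "a" : ((S/PP)/N)/NP
      [1,2] "from" : NP
    [2,3] "heard" : N
  [3,4] "every" : PP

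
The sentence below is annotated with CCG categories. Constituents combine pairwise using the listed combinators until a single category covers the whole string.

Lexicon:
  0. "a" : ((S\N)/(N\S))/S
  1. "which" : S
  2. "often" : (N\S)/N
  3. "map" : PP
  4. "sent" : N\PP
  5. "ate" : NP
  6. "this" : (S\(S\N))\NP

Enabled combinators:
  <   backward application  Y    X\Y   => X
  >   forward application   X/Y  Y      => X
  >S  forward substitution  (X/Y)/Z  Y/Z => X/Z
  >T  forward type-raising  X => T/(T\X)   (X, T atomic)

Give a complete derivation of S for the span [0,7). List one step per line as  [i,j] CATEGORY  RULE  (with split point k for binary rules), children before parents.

[0,7] S   <
  [0,5] S\N   >
    [0,2] (S\N)/(N\S)   >
      [0,1] "a" : ((S\N)/(N\S))/S
      [1,2] "which" : S
    [2,5] N\S   >
      [2,3] "often" : (N\S)/N
      [3,5] N   <
        [3,4] "map" : PP
        [4,5] "sent" : N\PP
  [5,7] S\(S\N)   <
    [5,6] "ate" : NP
    [6,7] "this" : (S\(S\N))\NP

[0,1] ((S\N)/(N\S))/S  lex  "a"
[1,2] S  lex  "which"
[0,2] (S\N)/(N\S)  >  k=1
[2,3] (N\S)/N  lex  "often"
[3,4] PP  lex  "map"
[4,5] N\PP  lex  "sent"
[3,5] N  <  k=4
[2,5] N\S  >  k=3
[0,5] S\N  >  k=2
[5,6] NP  lex  "ate"
[6,7] (S\(S\N))\NP  lex  "this"
[5,7] S\(S\N)  <  k=6
[0,7] S  <  k=5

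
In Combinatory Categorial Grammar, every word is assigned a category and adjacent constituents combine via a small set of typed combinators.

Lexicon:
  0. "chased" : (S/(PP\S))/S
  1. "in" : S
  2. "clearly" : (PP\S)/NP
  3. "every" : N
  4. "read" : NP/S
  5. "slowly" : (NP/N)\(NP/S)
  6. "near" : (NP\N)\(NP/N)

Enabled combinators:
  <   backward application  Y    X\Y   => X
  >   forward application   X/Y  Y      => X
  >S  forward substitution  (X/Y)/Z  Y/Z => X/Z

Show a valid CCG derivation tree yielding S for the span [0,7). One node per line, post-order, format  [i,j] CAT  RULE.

[0,1] (S/(PP\S))/S  lex  "chased"
[1,2] S  lex  "in"
[0,2] S/(PP\S)  >  k=1
[2,3] (PP\S)/NP  lex  "clearly"
[3,4] N  lex  "every"
[4,5] NP/S  lex  "read"
[5,6] (NP/N)\(NP/S)  lex  "slowly"
[4,6] NP/N  <  k=5
[6,7] (NP\N)\(NP/N)  lex  "near"
[4,7] NP\N  <  k=6
[3,7] NP  <  k=4
[2,7] PP\S  >  k=3
[0,7] S  >  k=2

[0,7] S   >
  [0,2] S/(PP\S)   >
    [0,1] "chased" : (S/(PP\S))/S
    [1,2] "in" : S
  [2,7] PP\S   >
    [2,3] "clearly" : (PP\S)/NP
    [3,7] NP   <
      [3,4] "every" : N
      [4,7] NP\N   <
        [4,6] NP/N   <
          [4,5] "read" : NP/S
          [5,6] "slowly" : (NP/N)\(NP/S)
        [6,7] "near" : (NP\N)\(NP/N)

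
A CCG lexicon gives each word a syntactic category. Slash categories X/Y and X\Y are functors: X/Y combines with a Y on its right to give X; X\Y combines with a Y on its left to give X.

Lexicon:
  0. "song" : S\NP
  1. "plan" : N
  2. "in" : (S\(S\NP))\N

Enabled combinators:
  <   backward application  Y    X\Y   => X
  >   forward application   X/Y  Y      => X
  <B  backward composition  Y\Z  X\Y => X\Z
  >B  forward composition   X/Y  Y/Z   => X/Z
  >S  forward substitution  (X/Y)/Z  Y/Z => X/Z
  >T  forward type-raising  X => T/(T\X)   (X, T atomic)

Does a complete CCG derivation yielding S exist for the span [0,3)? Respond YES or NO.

[0,3] S   <
  [0,1] "song" : S\NP
  [1,3] S\(S\NP)   <
    [1,2] "plan" : N
    [2,3] "in" : (S\(S\NP))\N

YES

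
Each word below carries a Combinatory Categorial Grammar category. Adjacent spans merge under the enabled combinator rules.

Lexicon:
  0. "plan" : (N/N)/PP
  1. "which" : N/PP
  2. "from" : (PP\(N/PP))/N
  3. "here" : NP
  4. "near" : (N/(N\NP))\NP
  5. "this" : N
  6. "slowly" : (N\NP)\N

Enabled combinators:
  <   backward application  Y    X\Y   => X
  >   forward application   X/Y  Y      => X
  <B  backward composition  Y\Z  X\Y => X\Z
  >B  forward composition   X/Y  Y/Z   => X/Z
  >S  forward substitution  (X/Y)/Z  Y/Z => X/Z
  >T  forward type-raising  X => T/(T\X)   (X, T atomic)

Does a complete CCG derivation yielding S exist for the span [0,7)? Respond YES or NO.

(N/N)/PP N/PP (PP\(N/PP))/N NP (N/(N\NP))\NP N (N\NP)\N
CKY chart[0,7] = {(N/N)/(PP\PP), N/(N\PP), N/N, NP/(NP\PP), PP, PP/(PP\PP), S/(S\PP)}; S ∉ chart

NO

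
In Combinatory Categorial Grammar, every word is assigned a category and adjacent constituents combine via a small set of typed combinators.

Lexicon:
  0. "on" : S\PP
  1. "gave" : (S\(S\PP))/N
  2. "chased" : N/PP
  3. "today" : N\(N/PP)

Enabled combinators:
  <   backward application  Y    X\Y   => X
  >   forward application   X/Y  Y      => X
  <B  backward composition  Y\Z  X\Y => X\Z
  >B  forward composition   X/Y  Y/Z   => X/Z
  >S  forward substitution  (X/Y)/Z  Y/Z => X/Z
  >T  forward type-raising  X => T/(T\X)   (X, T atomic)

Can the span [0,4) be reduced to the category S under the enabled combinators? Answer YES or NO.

YES

[0,4] S   <
  [0,1] "on" : S\PP
  [1,4] S\(S\PP)   >
    [1,2] "gave" : (S\(S\PP))/N
    [2,4] N   <
      [2,3] "chased" : N/PP
      [3,4] "today" : N\(N/PP)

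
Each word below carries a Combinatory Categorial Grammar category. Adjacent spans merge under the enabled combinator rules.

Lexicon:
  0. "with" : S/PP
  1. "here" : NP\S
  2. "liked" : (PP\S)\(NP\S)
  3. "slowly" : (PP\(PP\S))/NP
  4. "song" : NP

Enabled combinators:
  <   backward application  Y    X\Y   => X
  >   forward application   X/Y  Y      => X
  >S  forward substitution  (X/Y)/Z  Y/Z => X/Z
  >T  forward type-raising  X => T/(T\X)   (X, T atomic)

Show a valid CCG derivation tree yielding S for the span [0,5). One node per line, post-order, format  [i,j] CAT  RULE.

[0,1] S/PP  lex  "with"
[1,2] NP\S  lex  "here"
[2,3] (PP\S)\(NP\S)  lex  "liked"
[1,3] PP\S  <  k=2
[3,4] (PP\(PP\S))/NP  lex  "slowly"
[4,5] NP  lex  "song"
[3,5] PP\(PP\S)  >  k=4
[1,5] PP  <  k=3
[0,5] S  >  k=1

[0,5] S   >
  [0,1] "with" : S/PP
  [1,5] PP   <
    [1,3] PP\S   <
      [1,2] "here" : NP\S
      [2,3] "liked" : (PP\S)\(NP\S)
    [3,5] PP\(PP\S)   >
      [3,4] "slowly" : (PP\(PP\S))/NP
      [4,5] "song" : NP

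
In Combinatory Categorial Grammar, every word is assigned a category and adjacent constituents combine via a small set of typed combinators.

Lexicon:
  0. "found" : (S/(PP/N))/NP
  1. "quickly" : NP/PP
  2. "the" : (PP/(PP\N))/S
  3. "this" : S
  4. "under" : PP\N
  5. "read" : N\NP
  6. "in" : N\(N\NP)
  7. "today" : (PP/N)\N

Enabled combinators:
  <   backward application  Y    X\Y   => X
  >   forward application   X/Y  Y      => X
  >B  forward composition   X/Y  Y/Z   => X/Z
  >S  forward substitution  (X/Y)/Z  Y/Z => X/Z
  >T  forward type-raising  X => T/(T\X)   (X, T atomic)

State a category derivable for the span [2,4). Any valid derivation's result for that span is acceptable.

[0,8] S   >
  [0,5] S/(PP/N)   >
    [0,1] "found" : (S/(PP/N))/NP
    [1,5] NP   >
      [1,2] "quickly" : NP/PP
      [2,5] PP   >
        [2,4] PP/(PP\N)   >
          [2,3] "the" : (PP/(PP\N))/S
          [3,4] "this" : S
        [4,5] "under" : PP\N
  [5,8] PP/N   <
    [5,7] N   <
      [5,6] "read" : N\NP
      [6,7] "in" : N\(N\NP)
    [7,8] "today" : (PP/N)\N

PP/(PP\N)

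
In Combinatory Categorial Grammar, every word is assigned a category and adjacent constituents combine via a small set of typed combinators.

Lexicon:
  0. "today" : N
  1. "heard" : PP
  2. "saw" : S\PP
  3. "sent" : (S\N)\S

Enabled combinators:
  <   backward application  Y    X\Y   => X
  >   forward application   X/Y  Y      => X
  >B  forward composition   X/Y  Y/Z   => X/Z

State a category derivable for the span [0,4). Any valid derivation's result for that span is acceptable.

S

[0,4] S   <
  [0,1] "today" : N
  [1,4] S\N   <
    [1,3] S   <
      [1,2] "heard" : PP
      [2,3] "saw" : S\PP
    [3,4] "sent" : (S\N)\S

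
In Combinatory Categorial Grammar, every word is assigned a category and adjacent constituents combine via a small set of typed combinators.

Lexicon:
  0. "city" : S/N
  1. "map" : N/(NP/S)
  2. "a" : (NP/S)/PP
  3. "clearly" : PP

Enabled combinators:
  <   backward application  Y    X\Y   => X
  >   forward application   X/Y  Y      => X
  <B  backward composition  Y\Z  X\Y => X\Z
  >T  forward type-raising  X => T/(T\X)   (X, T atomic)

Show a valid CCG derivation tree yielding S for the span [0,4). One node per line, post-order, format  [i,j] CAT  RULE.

[0,1] S/N  lex  "city"
[1,2] N/(NP/S)  lex  "map"
[2,3] (NP/S)/PP  lex  "a"
[3,4] PP  lex  "clearly"
[2,4] NP/S  >  k=3
[1,4] N  >  k=2
[0,4] S  >  k=1

[0,4] S   >
  [0,1] "city" : S/N
  [1,4] N   >
    [1,2] "map" : N/(NP/S)
    [2,4] NP/S   >
      [2,3] "a" : (NP/S)/PP
      [3,4] "clearly" : PP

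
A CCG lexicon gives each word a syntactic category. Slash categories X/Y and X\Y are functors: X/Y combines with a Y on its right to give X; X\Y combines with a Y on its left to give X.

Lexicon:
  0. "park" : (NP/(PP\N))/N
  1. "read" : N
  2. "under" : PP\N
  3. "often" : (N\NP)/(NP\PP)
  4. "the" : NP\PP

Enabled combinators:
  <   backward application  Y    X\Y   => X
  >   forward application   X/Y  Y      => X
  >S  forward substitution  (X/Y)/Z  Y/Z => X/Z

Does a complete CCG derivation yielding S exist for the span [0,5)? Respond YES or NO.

NO

(NP/(PP\N))/N N PP\N (N\NP)/(NP\PP) NP\PP
CKY chart[0,5] = {N}; S ∉ chart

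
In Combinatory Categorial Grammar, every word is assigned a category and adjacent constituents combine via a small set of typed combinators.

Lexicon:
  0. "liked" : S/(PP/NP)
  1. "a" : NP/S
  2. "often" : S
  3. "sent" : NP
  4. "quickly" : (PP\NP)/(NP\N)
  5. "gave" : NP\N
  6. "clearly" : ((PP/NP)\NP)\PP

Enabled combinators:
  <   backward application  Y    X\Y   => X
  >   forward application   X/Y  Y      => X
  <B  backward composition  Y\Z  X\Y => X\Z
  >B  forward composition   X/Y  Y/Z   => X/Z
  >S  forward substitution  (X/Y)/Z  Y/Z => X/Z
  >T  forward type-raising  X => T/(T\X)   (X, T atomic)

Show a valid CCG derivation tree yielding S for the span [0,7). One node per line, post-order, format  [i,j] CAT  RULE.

[0,1] S/(PP/NP)  lex  "liked"
[1,2] NP/S  lex  "a"
[2,3] S  lex  "often"
[1,3] NP  >  k=2
[3,4] NP  lex  "sent"
[3,4] PP/(PP\NP)  >T
[4,5] (PP\NP)/(NP\N)  lex  "quickly"
[5,6] NP\N  lex  "gave"
[4,6] PP\NP  >  k=5
[3,6] PP  >  k=4
[6,7] ((PP/NP)\NP)\PP  lex  "clearly"
[3,7] (PP/NP)\NP  <  k=6
[1,7] PP/NP  <  k=3
[0,7] S  >  k=1

[0,7] S   >
  [0,1] "liked" : S/(PP/NP)
  [1,7] PP/NP   <
    [1,3] NP   >
      [1,2] "a" : NP/S
      [2,3] "often" : S
    [3,7] (PP/NP)\NP   <
      [3,6] PP   >
        [3,4] PP/(PP\NP)   >T
          [3,4] "sent" : NP
        [4,6] PP\NP   >
          [4,5] "quickly" : (PP\NP)/(NP\N)
          [5,6] "gave" : NP\N
      [6,7] "clearly" : ((PP/NP)\NP)\PP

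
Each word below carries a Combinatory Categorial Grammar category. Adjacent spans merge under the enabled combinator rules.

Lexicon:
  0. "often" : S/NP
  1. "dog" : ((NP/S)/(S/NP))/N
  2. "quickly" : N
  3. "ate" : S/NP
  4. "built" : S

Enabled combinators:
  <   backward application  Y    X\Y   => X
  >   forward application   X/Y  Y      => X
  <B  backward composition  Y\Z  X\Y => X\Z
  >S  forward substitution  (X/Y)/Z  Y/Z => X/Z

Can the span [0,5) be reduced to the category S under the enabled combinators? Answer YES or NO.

[0,5] S   >
  [0,1] "often" : S/NP
  [1,5] NP   >
    [1,4] NP/S   >
      [1,3] (NP/S)/(S/NP)   >
        [1,2] "dog" : ((NP/S)/(S/NP))/N
        [2,3] "quickly" : N
      [3,4] "ate" : S/NP
    [4,5] "built" : S

YES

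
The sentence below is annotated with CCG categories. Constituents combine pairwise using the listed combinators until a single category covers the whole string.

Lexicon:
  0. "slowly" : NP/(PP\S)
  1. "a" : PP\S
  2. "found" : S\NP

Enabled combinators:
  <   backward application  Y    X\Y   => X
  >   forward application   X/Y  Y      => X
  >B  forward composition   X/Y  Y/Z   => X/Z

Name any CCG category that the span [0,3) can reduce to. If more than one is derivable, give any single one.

S

[0,3] S   <
  [0,2] NP   >
    [0,1] "slowly" : NP/(PP\S)
    [1,2] "a" : PP\S
  [2,3] "found" : S\NP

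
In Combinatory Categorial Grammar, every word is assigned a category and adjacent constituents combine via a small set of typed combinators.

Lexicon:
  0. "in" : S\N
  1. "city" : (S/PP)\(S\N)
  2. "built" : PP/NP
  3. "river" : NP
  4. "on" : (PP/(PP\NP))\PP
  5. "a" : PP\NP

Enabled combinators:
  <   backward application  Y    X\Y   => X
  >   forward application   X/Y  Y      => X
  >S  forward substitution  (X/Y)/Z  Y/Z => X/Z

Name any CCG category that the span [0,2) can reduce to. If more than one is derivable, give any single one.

S/PP

[0,6] S   >
  [0,2] S/PP   <
    [0,1] "in" : S\N
    [1,2] "city" : (S/PP)\(S\N)
  [2,6] PP   >
    [2,5] PP/(PP\NP)   <
      [2,4] PP   >
        [2,3] "built" : PP/NP
        [3,4] "river" : NP
      [4,5] "on" : (PP/(PP\NP))\PP
    [5,6] "a" : PP\NP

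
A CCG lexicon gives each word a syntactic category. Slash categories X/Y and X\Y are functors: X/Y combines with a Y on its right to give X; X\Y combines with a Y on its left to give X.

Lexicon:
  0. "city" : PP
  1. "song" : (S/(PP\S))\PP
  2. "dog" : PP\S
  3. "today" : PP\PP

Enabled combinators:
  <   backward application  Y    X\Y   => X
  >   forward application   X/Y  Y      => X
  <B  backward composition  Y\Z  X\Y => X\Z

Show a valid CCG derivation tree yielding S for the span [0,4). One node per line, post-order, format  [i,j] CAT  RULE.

[0,1] PP  lex  "city"
[1,2] (S/(PP\S))\PP  lex  "song"
[0,2] S/(PP\S)  <  k=1
[2,3] PP\S  lex  "dog"
[3,4] PP\PP  lex  "today"
[2,4] PP\S  <B  k=3
[0,4] S  >  k=2

[0,4] S   >
  [0,2] S/(PP\S)   <
    [0,1] "city" : PP
    [1,2] "song" : (S/(PP\S))\PP
  [2,4] PP\S   <B
    [2,3] "dog" : PP\S
    [3,4] "today" : PP\PP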